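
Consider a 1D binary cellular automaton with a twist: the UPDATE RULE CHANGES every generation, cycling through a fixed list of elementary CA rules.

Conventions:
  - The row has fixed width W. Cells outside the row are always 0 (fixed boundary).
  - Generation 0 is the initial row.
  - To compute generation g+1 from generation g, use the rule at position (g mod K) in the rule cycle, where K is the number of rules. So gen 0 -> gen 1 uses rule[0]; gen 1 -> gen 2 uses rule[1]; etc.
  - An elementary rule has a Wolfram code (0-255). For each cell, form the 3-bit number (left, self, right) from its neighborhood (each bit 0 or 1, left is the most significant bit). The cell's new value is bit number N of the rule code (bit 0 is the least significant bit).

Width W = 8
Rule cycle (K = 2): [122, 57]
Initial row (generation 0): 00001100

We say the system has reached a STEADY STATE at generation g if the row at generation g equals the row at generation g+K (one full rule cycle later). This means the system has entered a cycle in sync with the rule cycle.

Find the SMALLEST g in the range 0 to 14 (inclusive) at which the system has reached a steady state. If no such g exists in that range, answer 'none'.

Answer: 6

Derivation:
Gen 0: 00001100
Gen 1 (rule 122): 00011110
Gen 2 (rule 57): 11010001
Gen 3 (rule 122): 11101010
Gen 4 (rule 57): 10010101
Gen 5 (rule 122): 01101010
Gen 6 (rule 57): 01010101
Gen 7 (rule 122): 10101010
Gen 8 (rule 57): 01010101
Gen 9 (rule 122): 10101010
Gen 10 (rule 57): 01010101
Gen 11 (rule 122): 10101010
Gen 12 (rule 57): 01010101
Gen 13 (rule 122): 10101010
Gen 14 (rule 57): 01010101
Gen 15 (rule 122): 10101010
Gen 16 (rule 57): 01010101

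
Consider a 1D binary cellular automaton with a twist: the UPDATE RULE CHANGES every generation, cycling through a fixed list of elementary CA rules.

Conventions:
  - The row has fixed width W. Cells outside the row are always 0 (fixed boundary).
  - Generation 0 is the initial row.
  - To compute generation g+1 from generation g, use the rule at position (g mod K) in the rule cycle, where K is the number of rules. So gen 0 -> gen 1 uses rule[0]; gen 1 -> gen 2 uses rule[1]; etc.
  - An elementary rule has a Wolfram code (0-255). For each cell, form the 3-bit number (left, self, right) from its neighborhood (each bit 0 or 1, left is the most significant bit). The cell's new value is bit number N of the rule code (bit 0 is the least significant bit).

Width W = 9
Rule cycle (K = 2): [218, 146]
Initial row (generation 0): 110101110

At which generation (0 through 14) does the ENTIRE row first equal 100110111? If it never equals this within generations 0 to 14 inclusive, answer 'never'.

Answer: never

Derivation:
Gen 0: 110101110
Gen 1 (rule 218): 110001111
Gen 2 (rule 146): 001010110
Gen 3 (rule 218): 010000111
Gen 4 (rule 146): 101001010
Gen 5 (rule 218): 000110001
Gen 6 (rule 146): 001001010
Gen 7 (rule 218): 010110001
Gen 8 (rule 146): 100001010
Gen 9 (rule 218): 010010001
Gen 10 (rule 146): 101101010
Gen 11 (rule 218): 001100001
Gen 12 (rule 146): 010010010
Gen 13 (rule 218): 101101101
Gen 14 (rule 146): 000000000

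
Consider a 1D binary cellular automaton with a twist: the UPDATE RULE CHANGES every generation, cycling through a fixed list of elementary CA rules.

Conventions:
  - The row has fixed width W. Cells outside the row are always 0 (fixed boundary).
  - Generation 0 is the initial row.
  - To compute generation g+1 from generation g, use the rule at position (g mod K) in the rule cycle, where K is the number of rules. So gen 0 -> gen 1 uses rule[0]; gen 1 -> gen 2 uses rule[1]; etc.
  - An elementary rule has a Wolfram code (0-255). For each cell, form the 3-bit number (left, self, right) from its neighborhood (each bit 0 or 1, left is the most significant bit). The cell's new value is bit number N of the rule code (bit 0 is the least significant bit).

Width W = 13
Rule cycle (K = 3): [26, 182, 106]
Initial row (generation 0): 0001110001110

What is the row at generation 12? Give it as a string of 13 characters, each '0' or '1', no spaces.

Answer: 1100010101000

Derivation:
Gen 0: 0001110001110
Gen 1 (rule 26): 0011001011001
Gen 2 (rule 182): 0100111100111
Gen 3 (rule 106): 1001100101101
Gen 4 (rule 26): 0111011001000
Gen 5 (rule 182): 1010100111100
Gen 6 (rule 106): 0101001100100
Gen 7 (rule 26): 1000111011010
Gen 8 (rule 182): 1101010100111
Gen 9 (rule 106): 1110101001101
Gen 10 (rule 26): 1000000111000
Gen 11 (rule 182): 1100001010100
Gen 12 (rule 106): 1100010101000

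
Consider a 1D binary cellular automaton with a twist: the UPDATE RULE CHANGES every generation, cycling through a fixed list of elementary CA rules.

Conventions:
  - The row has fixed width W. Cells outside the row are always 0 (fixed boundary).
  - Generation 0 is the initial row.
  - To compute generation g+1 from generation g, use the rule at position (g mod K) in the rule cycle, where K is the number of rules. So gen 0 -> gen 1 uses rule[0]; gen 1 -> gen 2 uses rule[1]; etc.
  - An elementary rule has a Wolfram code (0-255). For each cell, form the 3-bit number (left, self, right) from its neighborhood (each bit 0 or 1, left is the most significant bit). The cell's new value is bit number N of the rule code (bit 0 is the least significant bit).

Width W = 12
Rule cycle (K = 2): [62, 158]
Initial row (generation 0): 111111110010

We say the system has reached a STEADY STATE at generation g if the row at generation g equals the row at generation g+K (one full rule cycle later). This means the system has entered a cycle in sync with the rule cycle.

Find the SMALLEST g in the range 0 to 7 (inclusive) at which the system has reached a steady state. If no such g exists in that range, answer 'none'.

Answer: none

Derivation:
Gen 0: 111111110010
Gen 1 (rule 62): 100000001111
Gen 2 (rule 158): 110000011110
Gen 3 (rule 62): 101000110001
Gen 4 (rule 158): 101101101011
Gen 5 (rule 62): 111011011110
Gen 6 (rule 158): 110010011101
Gen 7 (rule 62): 101111110011
Gen 8 (rule 158): 101111101110
Gen 9 (rule 62): 111000011001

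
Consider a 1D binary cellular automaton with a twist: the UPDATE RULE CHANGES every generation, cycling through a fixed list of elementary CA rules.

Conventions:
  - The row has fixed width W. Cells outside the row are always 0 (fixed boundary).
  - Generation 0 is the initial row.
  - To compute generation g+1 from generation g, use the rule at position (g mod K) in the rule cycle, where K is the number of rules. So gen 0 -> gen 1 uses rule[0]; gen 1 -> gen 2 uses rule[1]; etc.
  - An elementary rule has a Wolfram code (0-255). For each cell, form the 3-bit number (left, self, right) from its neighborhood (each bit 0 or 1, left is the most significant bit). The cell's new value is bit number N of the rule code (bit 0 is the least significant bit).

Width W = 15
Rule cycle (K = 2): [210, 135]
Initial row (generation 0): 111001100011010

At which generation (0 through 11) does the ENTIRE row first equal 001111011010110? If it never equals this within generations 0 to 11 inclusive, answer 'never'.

Gen 0: 111001100011010
Gen 1 (rule 210): 011110110101001
Gen 2 (rule 135): 101100000101011
Gen 3 (rule 210): 000110001000001
Gen 4 (rule 135): 111000111011111
Gen 5 (rule 210): 011101011001111
Gen 6 (rule 135): 101001000010110
Gen 7 (rule 210): 000110100100011
Gen 8 (rule 135): 111000101101100
Gen 9 (rule 210): 011101000100110
Gen 10 (rule 135): 101001011101000
Gen 11 (rule 210): 000110001100100

Answer: never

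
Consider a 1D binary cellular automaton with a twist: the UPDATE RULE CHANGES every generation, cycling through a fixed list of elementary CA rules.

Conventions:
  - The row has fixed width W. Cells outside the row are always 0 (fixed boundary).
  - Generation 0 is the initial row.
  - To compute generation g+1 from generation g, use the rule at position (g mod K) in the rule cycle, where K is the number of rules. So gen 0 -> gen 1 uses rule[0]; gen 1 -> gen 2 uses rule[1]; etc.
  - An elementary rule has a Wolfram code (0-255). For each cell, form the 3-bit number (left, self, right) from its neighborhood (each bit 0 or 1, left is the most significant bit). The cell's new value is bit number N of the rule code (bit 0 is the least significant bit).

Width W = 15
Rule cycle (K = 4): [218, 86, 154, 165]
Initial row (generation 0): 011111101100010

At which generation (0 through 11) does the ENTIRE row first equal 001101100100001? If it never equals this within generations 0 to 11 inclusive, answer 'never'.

Gen 0: 011111101100010
Gen 1 (rule 218): 111111101110101
Gen 2 (rule 86): 000000100010101
Gen 3 (rule 154): 000001010100000
Gen 4 (rule 165): 111101111101111
Gen 5 (rule 218): 111101111101111
Gen 6 (rule 86): 000100000100001
Gen 7 (rule 154): 001010001010010
Gen 8 (rule 165): 101110101110010
Gen 9 (rule 218): 001110001111101
Gen 10 (rule 86): 010011010000101
Gen 11 (rule 154): 101110001001000

Answer: never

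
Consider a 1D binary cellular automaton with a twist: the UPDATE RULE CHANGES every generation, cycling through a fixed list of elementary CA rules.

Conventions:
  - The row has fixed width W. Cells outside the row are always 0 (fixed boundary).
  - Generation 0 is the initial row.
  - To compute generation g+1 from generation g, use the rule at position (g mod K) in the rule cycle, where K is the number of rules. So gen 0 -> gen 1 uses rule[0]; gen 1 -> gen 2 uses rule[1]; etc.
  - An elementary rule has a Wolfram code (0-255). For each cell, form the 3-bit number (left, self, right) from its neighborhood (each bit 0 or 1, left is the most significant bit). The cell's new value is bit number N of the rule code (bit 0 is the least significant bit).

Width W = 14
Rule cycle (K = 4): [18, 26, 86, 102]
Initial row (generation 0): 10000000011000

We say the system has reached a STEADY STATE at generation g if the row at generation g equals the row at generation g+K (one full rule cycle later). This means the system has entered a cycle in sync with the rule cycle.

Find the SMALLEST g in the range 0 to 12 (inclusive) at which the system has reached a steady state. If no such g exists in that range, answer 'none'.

Gen 0: 10000000011000
Gen 1 (rule 18): 01000000100100
Gen 2 (rule 26): 10100001011010
Gen 3 (rule 86): 10110011001011
Gen 4 (rule 102): 11010101011101
Gen 5 (rule 18): 00000000000000
Gen 6 (rule 26): 00000000000000
Gen 7 (rule 86): 00000000000000
Gen 8 (rule 102): 00000000000000
Gen 9 (rule 18): 00000000000000
Gen 10 (rule 26): 00000000000000
Gen 11 (rule 86): 00000000000000
Gen 12 (rule 102): 00000000000000
Gen 13 (rule 18): 00000000000000
Gen 14 (rule 26): 00000000000000
Gen 15 (rule 86): 00000000000000
Gen 16 (rule 102): 00000000000000

Answer: 5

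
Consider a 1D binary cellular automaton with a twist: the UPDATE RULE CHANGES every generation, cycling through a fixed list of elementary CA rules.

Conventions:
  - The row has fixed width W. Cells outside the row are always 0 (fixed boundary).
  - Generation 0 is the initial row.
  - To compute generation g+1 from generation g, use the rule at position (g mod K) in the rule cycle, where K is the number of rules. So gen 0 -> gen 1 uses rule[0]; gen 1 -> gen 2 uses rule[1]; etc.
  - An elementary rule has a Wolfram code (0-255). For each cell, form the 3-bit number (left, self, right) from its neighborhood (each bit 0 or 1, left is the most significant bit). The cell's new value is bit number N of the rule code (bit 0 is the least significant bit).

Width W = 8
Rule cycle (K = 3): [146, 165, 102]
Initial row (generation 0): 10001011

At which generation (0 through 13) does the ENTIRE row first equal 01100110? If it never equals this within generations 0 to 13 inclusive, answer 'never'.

Answer: 4

Derivation:
Gen 0: 10001011
Gen 1 (rule 146): 01010000
Gen 2 (rule 165): 01110111
Gen 3 (rule 102): 10011001
Gen 4 (rule 146): 01100110
Gen 5 (rule 165): 00000000
Gen 6 (rule 102): 00000000
Gen 7 (rule 146): 00000000
Gen 8 (rule 165): 11111111
Gen 9 (rule 102): 00000001
Gen 10 (rule 146): 00000010
Gen 11 (rule 165): 11111010
Gen 12 (rule 102): 00001110
Gen 13 (rule 146): 00010101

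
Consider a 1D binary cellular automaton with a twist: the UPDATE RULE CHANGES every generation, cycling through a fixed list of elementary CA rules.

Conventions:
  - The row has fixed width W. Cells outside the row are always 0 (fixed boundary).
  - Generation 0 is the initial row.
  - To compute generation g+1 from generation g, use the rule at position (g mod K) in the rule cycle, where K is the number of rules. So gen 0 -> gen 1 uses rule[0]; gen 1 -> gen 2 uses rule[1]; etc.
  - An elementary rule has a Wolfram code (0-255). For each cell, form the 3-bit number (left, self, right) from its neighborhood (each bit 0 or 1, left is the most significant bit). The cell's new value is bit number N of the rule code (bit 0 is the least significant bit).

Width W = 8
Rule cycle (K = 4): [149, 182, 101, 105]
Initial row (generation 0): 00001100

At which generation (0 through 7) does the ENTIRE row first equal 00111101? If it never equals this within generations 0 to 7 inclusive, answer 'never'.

Answer: never

Derivation:
Gen 0: 00001100
Gen 1 (rule 149): 11100011
Gen 2 (rule 182): 01010100
Gen 3 (rule 101): 01111101
Gen 4 (rule 105): 01000110
Gen 5 (rule 149): 01110001
Gen 6 (rule 182): 10101011
Gen 7 (rule 101): 11111101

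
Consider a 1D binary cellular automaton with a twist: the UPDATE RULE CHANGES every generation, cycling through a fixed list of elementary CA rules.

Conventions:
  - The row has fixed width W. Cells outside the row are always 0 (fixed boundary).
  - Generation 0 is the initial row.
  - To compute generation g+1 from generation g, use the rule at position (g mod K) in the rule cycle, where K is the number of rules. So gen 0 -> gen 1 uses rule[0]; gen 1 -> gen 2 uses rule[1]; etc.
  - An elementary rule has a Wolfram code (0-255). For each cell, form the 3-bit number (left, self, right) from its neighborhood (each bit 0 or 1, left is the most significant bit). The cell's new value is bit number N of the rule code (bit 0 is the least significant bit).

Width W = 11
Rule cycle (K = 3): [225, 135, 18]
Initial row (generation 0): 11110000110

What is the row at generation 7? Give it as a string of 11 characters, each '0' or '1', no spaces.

Gen 0: 11110000110
Gen 1 (rule 225): 01110110010
Gen 2 (rule 135): 10100000110
Gen 3 (rule 18): 00010001001
Gen 4 (rule 225): 11000100000
Gen 5 (rule 135): 00011101111
Gen 6 (rule 18): 00100000000
Gen 7 (rule 225): 10001111111

Answer: 10001111111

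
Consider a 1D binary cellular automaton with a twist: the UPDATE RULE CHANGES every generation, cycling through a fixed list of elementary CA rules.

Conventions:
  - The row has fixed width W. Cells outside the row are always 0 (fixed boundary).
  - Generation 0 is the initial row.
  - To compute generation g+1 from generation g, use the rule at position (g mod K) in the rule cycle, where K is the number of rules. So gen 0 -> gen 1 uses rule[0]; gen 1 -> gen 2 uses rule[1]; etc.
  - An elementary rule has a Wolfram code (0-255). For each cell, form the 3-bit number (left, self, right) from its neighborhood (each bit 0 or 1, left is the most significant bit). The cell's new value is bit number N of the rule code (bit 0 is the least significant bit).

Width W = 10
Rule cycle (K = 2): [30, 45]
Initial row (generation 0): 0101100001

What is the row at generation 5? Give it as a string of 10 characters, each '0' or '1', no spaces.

Answer: 1000101100

Derivation:
Gen 0: 0101100001
Gen 1 (rule 30): 1101010011
Gen 2 (rule 45): 1011110010
Gen 3 (rule 30): 1010001111
Gen 4 (rule 45): 1110101000
Gen 5 (rule 30): 1000101100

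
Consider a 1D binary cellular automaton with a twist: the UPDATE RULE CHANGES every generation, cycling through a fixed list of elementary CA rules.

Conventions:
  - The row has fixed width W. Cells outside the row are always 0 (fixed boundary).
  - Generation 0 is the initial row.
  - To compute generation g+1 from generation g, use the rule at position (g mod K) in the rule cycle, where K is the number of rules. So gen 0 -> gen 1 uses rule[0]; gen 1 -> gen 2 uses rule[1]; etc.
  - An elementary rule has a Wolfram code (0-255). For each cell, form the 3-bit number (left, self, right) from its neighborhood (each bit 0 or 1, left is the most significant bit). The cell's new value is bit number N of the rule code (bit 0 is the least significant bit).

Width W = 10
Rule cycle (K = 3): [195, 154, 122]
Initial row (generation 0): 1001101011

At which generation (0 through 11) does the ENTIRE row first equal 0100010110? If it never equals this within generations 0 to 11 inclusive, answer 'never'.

Answer: 11

Derivation:
Gen 0: 1001101011
Gen 1 (rule 195): 0010100001
Gen 2 (rule 154): 0100010010
Gen 3 (rule 122): 1010101101
Gen 4 (rule 195): 0000000100
Gen 5 (rule 154): 0000001010
Gen 6 (rule 122): 0000010101
Gen 7 (rule 195): 1111100000
Gen 8 (rule 154): 1111010000
Gen 9 (rule 122): 1001101000
Gen 10 (rule 195): 0010100011
Gen 11 (rule 154): 0100010110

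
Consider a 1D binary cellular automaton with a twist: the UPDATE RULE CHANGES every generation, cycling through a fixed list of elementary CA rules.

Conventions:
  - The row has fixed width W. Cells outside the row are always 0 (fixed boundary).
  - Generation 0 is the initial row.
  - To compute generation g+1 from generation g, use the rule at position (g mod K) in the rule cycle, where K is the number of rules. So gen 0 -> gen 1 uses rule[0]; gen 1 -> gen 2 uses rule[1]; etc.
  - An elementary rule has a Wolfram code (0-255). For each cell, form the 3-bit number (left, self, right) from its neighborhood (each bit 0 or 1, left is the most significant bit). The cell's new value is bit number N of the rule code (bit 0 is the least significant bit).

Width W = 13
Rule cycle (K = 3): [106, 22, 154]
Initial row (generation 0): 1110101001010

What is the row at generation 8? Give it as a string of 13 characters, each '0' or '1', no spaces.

Gen 0: 1110101001010
Gen 1 (rule 106): 1011010010100
Gen 2 (rule 22): 1000011110110
Gen 3 (rule 154): 0100111100101
Gen 4 (rule 106): 1001100101010
Gen 5 (rule 22): 1110011101011
Gen 6 (rule 154): 1101111000010
Gen 7 (rule 106): 1111001000100
Gen 8 (rule 22): 0000111101110

Answer: 0000111101110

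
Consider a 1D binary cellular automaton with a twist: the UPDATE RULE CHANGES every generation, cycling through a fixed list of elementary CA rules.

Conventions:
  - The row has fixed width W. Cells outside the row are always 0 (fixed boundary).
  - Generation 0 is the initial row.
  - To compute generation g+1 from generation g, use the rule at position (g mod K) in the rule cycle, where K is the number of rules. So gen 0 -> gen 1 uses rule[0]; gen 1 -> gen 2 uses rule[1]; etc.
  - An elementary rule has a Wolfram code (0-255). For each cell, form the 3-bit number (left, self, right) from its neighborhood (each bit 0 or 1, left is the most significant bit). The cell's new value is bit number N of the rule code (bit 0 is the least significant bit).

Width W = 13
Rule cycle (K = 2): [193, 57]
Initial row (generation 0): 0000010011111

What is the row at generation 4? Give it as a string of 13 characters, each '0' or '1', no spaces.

Answer: 1001010011010

Derivation:
Gen 0: 0000010011111
Gen 1 (rule 193): 1111000001111
Gen 2 (rule 57): 1000111101000
Gen 3 (rule 193): 0010011100011
Gen 4 (rule 57): 1001010011010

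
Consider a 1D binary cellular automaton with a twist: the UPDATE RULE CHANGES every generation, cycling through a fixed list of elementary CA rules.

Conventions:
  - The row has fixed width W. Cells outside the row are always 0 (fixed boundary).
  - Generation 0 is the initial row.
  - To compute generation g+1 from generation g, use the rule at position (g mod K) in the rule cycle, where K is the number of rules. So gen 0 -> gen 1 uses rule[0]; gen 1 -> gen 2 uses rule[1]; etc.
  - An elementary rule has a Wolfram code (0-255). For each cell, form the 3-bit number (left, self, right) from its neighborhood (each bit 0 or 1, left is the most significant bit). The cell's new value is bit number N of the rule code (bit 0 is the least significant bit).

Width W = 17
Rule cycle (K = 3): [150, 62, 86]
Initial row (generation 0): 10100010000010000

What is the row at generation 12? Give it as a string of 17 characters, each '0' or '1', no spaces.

Answer: 11100000001110011

Derivation:
Gen 0: 10100010000010000
Gen 1 (rule 150): 10110111000111000
Gen 2 (rule 62): 11101100101100100
Gen 3 (rule 86): 00100111100111110
Gen 4 (rule 150): 01111011011011101
Gen 5 (rule 62): 11000110110110011
Gen 6 (rule 86): 01101010010011101
Gen 7 (rule 150): 10001011111101001
Gen 8 (rule 62): 11011110000011111
Gen 9 (rule 86): 01000011000100001
Gen 10 (rule 150): 11100100101110011
Gen 11 (rule 62): 10011111111001110
Gen 12 (rule 86): 11100000001110011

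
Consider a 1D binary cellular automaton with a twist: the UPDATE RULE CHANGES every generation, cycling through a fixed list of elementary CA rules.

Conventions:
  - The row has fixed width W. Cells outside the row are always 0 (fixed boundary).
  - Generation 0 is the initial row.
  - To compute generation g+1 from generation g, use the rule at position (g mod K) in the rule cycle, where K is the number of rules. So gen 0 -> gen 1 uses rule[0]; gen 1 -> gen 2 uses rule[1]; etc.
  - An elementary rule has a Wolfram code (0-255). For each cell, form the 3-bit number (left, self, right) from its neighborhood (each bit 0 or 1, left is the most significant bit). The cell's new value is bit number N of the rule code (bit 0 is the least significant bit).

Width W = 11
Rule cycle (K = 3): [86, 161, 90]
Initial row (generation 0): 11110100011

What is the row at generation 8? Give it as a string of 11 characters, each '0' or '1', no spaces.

Gen 0: 11110100011
Gen 1 (rule 86): 00010110101
Gen 2 (rule 161): 11001001010
Gen 3 (rule 90): 11110110001
Gen 4 (rule 86): 00010011011
Gen 5 (rule 161): 11000000100
Gen 6 (rule 90): 11100001010
Gen 7 (rule 86): 00110011011
Gen 8 (rule 161): 10000000100

Answer: 10000000100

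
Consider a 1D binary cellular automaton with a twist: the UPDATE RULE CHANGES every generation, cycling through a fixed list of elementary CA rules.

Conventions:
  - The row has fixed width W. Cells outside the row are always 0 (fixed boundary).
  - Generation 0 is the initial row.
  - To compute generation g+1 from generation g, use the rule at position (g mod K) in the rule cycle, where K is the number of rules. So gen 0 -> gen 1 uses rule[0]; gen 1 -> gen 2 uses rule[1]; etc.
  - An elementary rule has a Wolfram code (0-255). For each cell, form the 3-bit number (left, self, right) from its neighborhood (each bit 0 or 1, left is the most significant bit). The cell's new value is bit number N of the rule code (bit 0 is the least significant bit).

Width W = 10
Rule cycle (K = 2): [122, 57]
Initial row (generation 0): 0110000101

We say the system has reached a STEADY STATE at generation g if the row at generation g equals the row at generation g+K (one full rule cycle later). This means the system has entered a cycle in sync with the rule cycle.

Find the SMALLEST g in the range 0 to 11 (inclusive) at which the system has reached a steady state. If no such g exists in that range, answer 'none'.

Answer: 9

Derivation:
Gen 0: 0110000101
Gen 1 (rule 122): 1111001010
Gen 2 (rule 57): 1000100101
Gen 3 (rule 122): 0101011010
Gen 4 (rule 57): 0010110101
Gen 5 (rule 122): 0101111010
Gen 6 (rule 57): 0011000101
Gen 7 (rule 122): 0111101010
Gen 8 (rule 57): 0100010101
Gen 9 (rule 122): 1010101010
Gen 10 (rule 57): 0101010101
Gen 11 (rule 122): 1010101010
Gen 12 (rule 57): 0101010101
Gen 13 (rule 122): 1010101010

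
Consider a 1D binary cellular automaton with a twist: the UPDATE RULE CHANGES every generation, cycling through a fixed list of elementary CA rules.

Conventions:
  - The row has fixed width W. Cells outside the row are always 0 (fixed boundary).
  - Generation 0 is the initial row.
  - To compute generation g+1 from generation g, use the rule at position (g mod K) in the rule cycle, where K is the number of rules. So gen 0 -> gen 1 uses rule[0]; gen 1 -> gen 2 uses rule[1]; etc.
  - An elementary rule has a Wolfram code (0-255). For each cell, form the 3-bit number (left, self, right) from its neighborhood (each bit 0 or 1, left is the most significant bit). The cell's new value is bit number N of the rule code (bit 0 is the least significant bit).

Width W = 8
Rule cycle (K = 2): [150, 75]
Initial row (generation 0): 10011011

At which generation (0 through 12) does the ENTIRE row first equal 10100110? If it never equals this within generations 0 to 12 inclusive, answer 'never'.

Gen 0: 10011011
Gen 1 (rule 150): 11100000
Gen 2 (rule 75): 10101111
Gen 3 (rule 150): 10100110
Gen 4 (rule 75): 00001110
Gen 5 (rule 150): 00010101
Gen 6 (rule 75): 11100000
Gen 7 (rule 150): 01010000
Gen 8 (rule 75): 10000111
Gen 9 (rule 150): 11001010
Gen 10 (rule 75): 11010000
Gen 11 (rule 150): 00011000
Gen 12 (rule 75): 11111011

Answer: 3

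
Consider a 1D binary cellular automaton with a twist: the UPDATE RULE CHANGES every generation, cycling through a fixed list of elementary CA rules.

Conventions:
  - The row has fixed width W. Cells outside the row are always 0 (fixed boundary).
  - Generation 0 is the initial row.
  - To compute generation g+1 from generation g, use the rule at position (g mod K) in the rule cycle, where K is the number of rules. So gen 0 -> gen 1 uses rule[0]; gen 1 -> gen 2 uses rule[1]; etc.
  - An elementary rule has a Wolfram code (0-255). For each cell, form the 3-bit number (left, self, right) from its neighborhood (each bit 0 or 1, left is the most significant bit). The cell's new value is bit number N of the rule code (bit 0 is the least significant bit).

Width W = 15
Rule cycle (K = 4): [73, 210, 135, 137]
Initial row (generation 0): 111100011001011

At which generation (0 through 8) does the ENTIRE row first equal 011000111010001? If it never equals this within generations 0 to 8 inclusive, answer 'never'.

Gen 0: 111100011001011
Gen 1 (rule 73): 100101011000011
Gen 2 (rule 210): 011000001100101
Gen 3 (rule 135): 100011110001101
Gen 4 (rule 137): 001011100101000
Gen 5 (rule 73): 100010100000011
Gen 6 (rule 210): 010100010000101
Gen 7 (rule 135): 110101110111101
Gen 8 (rule 137): 100001100111000

Answer: never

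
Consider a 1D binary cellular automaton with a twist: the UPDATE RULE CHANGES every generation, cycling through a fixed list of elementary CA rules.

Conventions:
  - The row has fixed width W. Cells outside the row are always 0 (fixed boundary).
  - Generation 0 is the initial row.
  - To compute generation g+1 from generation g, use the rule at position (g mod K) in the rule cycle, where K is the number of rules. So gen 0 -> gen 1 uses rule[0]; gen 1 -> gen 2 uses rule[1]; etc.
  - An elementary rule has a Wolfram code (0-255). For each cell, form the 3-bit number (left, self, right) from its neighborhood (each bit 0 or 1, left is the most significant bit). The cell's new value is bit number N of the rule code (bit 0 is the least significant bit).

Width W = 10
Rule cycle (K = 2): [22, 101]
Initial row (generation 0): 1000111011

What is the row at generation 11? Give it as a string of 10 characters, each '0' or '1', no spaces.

Gen 0: 1000111011
Gen 1 (rule 22): 1101000000
Gen 2 (rule 101): 0111011111
Gen 3 (rule 22): 1000000000
Gen 4 (rule 101): 1011111111
Gen 5 (rule 22): 1000000000
Gen 6 (rule 101): 1011111111
Gen 7 (rule 22): 1000000000
Gen 8 (rule 101): 1011111111
Gen 9 (rule 22): 1000000000
Gen 10 (rule 101): 1011111111
Gen 11 (rule 22): 1000000000

Answer: 1000000000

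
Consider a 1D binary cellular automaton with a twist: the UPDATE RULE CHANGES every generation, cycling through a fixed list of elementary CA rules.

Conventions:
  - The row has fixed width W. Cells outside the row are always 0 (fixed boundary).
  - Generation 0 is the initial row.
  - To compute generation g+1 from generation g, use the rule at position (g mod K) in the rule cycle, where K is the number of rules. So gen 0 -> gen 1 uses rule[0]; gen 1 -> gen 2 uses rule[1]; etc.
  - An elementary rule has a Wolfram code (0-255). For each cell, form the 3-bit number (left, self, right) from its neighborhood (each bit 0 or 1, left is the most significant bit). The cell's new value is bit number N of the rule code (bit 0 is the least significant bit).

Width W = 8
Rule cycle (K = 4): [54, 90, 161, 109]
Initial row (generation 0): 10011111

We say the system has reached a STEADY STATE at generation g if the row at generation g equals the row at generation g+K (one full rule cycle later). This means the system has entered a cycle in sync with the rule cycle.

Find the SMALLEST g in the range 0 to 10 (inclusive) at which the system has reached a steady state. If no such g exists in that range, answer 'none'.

Answer: 5

Derivation:
Gen 0: 10011111
Gen 1 (rule 54): 11100000
Gen 2 (rule 90): 10110000
Gen 3 (rule 161): 01000111
Gen 4 (rule 109): 01010101
Gen 5 (rule 54): 11111111
Gen 6 (rule 90): 10000001
Gen 7 (rule 161): 00111100
Gen 8 (rule 109): 10100101
Gen 9 (rule 54): 11111111
Gen 10 (rule 90): 10000001
Gen 11 (rule 161): 00111100
Gen 12 (rule 109): 10100101
Gen 13 (rule 54): 11111111
Gen 14 (rule 90): 10000001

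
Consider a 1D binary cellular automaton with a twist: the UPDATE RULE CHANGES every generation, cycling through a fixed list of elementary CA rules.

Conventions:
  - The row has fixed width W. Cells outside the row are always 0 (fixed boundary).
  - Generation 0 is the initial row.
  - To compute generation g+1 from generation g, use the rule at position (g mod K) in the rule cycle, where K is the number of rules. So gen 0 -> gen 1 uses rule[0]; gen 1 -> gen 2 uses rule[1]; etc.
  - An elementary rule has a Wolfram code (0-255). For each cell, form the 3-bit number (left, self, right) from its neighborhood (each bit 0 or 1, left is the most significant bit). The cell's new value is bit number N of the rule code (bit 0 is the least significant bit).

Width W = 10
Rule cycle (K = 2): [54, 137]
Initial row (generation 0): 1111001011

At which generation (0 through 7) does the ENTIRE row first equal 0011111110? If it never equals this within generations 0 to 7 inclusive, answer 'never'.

Answer: never

Derivation:
Gen 0: 1111001011
Gen 1 (rule 54): 0000111100
Gen 2 (rule 137): 1110111001
Gen 3 (rule 54): 0001000111
Gen 4 (rule 137): 1100010110
Gen 5 (rule 54): 0010111001
Gen 6 (rule 137): 1000110000
Gen 7 (rule 54): 1101001000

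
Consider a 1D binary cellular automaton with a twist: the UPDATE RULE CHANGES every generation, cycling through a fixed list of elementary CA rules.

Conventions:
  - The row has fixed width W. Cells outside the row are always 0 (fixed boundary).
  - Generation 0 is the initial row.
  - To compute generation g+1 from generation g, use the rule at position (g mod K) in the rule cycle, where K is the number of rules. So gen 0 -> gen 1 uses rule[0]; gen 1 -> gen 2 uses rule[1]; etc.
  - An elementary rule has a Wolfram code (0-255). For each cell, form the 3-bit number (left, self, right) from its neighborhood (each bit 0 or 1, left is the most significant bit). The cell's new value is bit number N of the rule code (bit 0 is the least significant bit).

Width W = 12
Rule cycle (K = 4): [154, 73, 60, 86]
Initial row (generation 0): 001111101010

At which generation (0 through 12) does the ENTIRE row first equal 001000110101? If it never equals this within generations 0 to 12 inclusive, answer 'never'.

Answer: 8

Derivation:
Gen 0: 001111101010
Gen 1 (rule 154): 011111000001
Gen 2 (rule 73): 010001011100
Gen 3 (rule 60): 011001110010
Gen 4 (rule 86): 101110011111
Gen 5 (rule 154): 001101111110
Gen 6 (rule 73): 101101000010
Gen 7 (rule 60): 111011100011
Gen 8 (rule 86): 001000110101
Gen 9 (rule 154): 010101100000
Gen 10 (rule 73): 000001101111
Gen 11 (rule 60): 000001011000
Gen 12 (rule 86): 000011001100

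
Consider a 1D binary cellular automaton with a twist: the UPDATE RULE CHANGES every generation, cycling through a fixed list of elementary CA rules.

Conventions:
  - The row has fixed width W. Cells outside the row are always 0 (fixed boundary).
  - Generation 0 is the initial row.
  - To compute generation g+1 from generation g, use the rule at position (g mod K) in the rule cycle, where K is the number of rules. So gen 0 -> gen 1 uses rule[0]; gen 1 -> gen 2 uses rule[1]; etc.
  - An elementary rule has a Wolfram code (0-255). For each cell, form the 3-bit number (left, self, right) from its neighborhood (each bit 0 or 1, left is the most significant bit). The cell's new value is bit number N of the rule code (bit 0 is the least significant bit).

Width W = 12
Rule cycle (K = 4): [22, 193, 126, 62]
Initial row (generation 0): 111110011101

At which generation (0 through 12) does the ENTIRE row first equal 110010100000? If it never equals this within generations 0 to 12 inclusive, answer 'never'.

Answer: never

Derivation:
Gen 0: 111110011101
Gen 1 (rule 22): 000001100001
Gen 2 (rule 193): 111100101100
Gen 3 (rule 126): 100111111110
Gen 4 (rule 62): 111100000001
Gen 5 (rule 22): 000010000011
Gen 6 (rule 193): 111000111001
Gen 7 (rule 126): 101101101111
Gen 8 (rule 62): 111011011000
Gen 9 (rule 22): 000000000100
Gen 10 (rule 193): 111111110001
Gen 11 (rule 126): 100000011011
Gen 12 (rule 62): 110000110110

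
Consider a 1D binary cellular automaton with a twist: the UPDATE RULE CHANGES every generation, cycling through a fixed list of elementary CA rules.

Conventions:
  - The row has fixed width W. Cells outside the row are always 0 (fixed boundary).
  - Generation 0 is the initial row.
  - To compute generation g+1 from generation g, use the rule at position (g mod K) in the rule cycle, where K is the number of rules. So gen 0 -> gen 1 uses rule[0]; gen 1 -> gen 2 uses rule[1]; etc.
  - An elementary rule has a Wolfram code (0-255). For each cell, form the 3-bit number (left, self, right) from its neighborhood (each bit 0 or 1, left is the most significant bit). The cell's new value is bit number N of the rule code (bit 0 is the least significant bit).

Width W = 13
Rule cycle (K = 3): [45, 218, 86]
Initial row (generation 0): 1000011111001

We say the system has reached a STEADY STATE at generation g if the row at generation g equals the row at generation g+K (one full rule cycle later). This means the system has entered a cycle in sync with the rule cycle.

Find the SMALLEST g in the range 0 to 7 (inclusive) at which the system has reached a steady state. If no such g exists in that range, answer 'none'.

Answer: none

Derivation:
Gen 0: 1000011111001
Gen 1 (rule 45): 1011010000001
Gen 2 (rule 218): 0011001000010
Gen 3 (rule 86): 0101111100111
Gen 4 (rule 45): 0111000000100
Gen 5 (rule 218): 1111100001010
Gen 6 (rule 86): 0000110011011
Gen 7 (rule 45): 1110100010110
Gen 8 (rule 218): 1110010100111
Gen 9 (rule 86): 0011110111001
Gen 10 (rule 45): 1010001100001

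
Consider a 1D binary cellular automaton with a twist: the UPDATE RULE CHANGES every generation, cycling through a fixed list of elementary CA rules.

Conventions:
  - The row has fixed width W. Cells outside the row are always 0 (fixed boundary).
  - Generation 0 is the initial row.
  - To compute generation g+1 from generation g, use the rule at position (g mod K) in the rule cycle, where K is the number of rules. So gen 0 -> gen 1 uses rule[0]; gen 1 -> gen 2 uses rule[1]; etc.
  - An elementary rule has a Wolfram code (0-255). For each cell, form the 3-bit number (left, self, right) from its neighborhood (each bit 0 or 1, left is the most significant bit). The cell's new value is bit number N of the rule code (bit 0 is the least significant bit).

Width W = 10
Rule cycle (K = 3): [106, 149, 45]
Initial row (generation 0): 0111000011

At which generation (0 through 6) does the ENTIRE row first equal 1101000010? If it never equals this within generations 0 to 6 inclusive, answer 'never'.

Answer: 3

Derivation:
Gen 0: 0111000011
Gen 1 (rule 106): 1101000111
Gen 2 (rule 149): 0001110010
Gen 3 (rule 45): 1101000010
Gen 4 (rule 106): 1110000100
Gen 5 (rule 149): 0101110111
Gen 6 (rule 45): 0111001100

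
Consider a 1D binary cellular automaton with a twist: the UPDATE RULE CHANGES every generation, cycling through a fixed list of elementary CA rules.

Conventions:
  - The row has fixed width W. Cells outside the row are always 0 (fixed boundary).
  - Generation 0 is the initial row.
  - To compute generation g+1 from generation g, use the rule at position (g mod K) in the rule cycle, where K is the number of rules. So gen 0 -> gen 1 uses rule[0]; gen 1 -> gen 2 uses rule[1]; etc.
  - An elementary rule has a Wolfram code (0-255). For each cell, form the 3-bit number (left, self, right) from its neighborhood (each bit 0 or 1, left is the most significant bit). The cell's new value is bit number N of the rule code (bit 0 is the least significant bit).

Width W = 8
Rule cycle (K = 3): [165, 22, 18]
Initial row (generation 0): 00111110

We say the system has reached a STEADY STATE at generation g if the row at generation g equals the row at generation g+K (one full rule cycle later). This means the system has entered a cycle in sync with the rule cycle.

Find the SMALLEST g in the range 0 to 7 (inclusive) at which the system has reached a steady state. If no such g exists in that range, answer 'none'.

Answer: 5

Derivation:
Gen 0: 00111110
Gen 1 (rule 165): 10011100
Gen 2 (rule 22): 11100010
Gen 3 (rule 18): 00010101
Gen 4 (rule 165): 11011111
Gen 5 (rule 22): 00000000
Gen 6 (rule 18): 00000000
Gen 7 (rule 165): 11111111
Gen 8 (rule 22): 00000000
Gen 9 (rule 18): 00000000
Gen 10 (rule 165): 11111111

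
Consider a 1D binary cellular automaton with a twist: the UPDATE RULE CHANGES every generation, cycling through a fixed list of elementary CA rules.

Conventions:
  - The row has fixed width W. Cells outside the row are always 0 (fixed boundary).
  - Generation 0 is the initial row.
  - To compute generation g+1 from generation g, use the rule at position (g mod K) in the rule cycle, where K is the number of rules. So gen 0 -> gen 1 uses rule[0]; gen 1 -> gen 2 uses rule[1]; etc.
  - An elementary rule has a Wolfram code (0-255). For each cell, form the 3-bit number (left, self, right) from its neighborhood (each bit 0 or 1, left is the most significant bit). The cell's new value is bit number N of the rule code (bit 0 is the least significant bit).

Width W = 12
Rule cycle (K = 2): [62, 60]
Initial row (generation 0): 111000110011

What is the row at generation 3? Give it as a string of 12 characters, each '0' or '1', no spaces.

Gen 0: 111000110011
Gen 1 (rule 62): 100101101110
Gen 2 (rule 60): 110111011001
Gen 3 (rule 62): 101100110111

Answer: 101100110111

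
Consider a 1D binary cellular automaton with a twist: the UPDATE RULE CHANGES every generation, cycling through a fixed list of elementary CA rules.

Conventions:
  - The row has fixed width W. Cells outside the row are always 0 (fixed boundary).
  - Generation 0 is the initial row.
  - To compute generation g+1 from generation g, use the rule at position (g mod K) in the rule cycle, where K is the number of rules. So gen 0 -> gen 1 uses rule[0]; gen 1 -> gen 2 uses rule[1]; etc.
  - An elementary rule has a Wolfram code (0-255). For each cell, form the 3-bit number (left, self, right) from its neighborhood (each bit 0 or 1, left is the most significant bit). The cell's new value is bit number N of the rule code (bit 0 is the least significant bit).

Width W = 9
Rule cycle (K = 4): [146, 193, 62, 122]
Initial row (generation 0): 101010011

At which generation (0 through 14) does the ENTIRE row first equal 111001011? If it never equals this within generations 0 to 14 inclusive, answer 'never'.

Answer: never

Derivation:
Gen 0: 101010011
Gen 1 (rule 146): 000001100
Gen 2 (rule 193): 111100101
Gen 3 (rule 62): 100011111
Gen 4 (rule 122): 010110001
Gen 5 (rule 146): 100001010
Gen 6 (rule 193): 001100000
Gen 7 (rule 62): 011010000
Gen 8 (rule 122): 111101000
Gen 9 (rule 146): 011000100
Gen 10 (rule 193): 001010001
Gen 11 (rule 62): 011111011
Gen 12 (rule 122): 110001111
Gen 13 (rule 146): 001010110
Gen 14 (rule 193): 100000010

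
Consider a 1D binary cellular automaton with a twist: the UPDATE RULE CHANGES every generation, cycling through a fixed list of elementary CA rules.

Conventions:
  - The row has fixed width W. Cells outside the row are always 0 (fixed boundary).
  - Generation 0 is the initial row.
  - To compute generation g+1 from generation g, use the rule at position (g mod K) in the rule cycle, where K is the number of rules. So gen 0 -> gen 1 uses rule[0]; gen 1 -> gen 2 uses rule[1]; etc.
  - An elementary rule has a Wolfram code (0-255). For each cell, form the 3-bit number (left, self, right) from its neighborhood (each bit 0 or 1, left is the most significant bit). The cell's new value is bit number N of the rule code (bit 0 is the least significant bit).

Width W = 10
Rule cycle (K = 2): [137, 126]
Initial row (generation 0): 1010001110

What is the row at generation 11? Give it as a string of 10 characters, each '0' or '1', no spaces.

Gen 0: 1010001110
Gen 1 (rule 137): 0000101100
Gen 2 (rule 126): 0001111110
Gen 3 (rule 137): 1101111100
Gen 4 (rule 126): 1111000110
Gen 5 (rule 137): 1110010100
Gen 6 (rule 126): 1011111110
Gen 7 (rule 137): 0011111100
Gen 8 (rule 126): 0110000110
Gen 9 (rule 137): 0100110100
Gen 10 (rule 126): 1111111110
Gen 11 (rule 137): 1111111100

Answer: 1111111100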